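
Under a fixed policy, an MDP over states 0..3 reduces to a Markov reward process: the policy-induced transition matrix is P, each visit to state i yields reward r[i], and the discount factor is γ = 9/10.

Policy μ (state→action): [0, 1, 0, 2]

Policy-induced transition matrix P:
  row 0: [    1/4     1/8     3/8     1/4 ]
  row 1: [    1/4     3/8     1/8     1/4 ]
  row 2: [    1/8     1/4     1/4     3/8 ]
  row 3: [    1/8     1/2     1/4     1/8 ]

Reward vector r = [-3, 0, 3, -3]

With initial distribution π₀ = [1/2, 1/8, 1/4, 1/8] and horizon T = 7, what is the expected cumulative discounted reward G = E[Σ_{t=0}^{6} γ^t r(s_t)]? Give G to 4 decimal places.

G = -3.5876

t=0: π = [0.5000, 0.1250, 0.2500, 0.1250], E[r] = -1.1250, γ^t·E[r] = -1.125000, running G = -1.125000
t=1: π = [0.2031, 0.2344, 0.2969, 0.2656], E[r] = -0.5156, γ^t·E[r] = -0.464063, running G = -1.589063
t=2: π = [0.1797, 0.3203, 0.2461, 0.2539], E[r] = -0.5625, γ^t·E[r] = -0.455625, running G = -2.044688
t=3: π = [0.1875, 0.3311, 0.2324, 0.2490], E[r] = -0.6123, γ^t·E[r] = -0.446370, running G = -2.491058
t=4: π = [0.1898, 0.3302, 0.2321, 0.2479], E[r] = -0.6171, γ^t·E[r] = -0.404857, running G = -2.895914
t=5: π = [0.1900, 0.3295, 0.2325, 0.2480], E[r] = -0.6167, γ^t·E[r] = -0.364155, running G = -3.260069
t=6: π = [0.1899, 0.3294, 0.2326, 0.2481], E[r] = -0.6163, γ^t·E[r] = -0.327532, running G = -3.587601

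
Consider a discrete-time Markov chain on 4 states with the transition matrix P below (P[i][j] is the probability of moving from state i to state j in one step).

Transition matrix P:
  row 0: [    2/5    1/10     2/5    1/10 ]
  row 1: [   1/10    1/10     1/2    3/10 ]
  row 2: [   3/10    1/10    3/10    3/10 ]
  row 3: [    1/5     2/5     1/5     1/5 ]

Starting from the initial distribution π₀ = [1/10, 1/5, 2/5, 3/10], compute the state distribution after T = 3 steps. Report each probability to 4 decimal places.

π = [0.2684, 0.1681, 0.3384, 0.2251]

t=0: π = [0.1000, 0.2000, 0.4000, 0.3000]
t=1: π = [0.2400, 0.1900, 0.3200, 0.2500]
t=2: π = [0.2610, 0.1750, 0.3370, 0.2270]
t=3: π = [0.2684, 0.1681, 0.3384, 0.2251]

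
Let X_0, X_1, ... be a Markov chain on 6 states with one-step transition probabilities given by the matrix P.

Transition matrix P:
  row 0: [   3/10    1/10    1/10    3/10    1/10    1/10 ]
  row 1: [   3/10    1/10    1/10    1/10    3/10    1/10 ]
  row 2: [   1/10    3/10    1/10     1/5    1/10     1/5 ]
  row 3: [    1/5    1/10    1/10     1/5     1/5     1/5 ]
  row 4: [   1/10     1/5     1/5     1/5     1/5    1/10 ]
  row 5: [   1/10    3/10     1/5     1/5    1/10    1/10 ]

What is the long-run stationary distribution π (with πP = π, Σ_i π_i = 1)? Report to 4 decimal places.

Balance equations π_j = Σ_i π_i·P[i][j]:
  π_0 = 3/10·π_0 + 3/10·π_1 + 1/10·π_2 + 1/5·π_3 + 1/10·π_4 + 1/10·π_5
  π_1 = 1/10·π_0 + 1/10·π_1 + 3/10·π_2 + 1/10·π_3 + 1/5·π_4 + 3/10·π_5
  π_2 = 1/10·π_0 + 1/10·π_1 + 1/10·π_2 + 1/10·π_3 + 1/5·π_4 + 1/5·π_5
  π_3 = 3/10·π_0 + 1/10·π_1 + 1/5·π_2 + 1/5·π_3 + 1/5·π_4 + 1/5·π_5
  π_4 = 1/10·π_0 + 3/10·π_1 + 1/10·π_2 + 1/5·π_3 + 1/5·π_4 + 1/10·π_5
  normalize: π_0 + π_1 + π_2 + π_3 + π_4 + π_5 = 1
Solving the linear system gives exactly π = [1719/8918, 1515/8918, 6399/49049, 902/4459, 764/4459, 6537/49049].

π = [0.1928, 0.1699, 0.1305, 0.2023, 0.1713, 0.1333]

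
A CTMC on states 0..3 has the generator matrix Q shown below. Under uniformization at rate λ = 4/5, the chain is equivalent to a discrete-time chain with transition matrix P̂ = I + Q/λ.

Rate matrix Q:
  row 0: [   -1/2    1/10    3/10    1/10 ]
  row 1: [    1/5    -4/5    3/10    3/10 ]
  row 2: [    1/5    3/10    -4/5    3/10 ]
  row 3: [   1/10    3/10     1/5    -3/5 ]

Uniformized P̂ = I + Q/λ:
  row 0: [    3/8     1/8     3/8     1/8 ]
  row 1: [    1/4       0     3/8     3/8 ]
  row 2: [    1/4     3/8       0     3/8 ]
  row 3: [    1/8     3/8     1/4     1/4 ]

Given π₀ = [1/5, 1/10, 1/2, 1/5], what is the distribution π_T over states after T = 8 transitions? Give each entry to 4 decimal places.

t=0: π = [0.2000, 0.1000, 0.5000, 0.2000]
t=1: π = [0.2500, 0.2875, 0.1625, 0.3000]
t=2: π = [0.2438, 0.2047, 0.2766, 0.2750]
t=3: π = [0.2461, 0.2373, 0.2369, 0.2797]
t=4: π = [0.2458, 0.2245, 0.2512, 0.2785]
t=5: π = [0.2459, 0.2294, 0.2460, 0.2787]
t=6: π = [0.2459, 0.2275, 0.2479, 0.2787]
t=7: π = [0.2459, 0.2282, 0.2472, 0.2787]
t=8: π = [0.2459, 0.2279, 0.2475, 0.2787]

π = [0.2459, 0.2279, 0.2475, 0.2787]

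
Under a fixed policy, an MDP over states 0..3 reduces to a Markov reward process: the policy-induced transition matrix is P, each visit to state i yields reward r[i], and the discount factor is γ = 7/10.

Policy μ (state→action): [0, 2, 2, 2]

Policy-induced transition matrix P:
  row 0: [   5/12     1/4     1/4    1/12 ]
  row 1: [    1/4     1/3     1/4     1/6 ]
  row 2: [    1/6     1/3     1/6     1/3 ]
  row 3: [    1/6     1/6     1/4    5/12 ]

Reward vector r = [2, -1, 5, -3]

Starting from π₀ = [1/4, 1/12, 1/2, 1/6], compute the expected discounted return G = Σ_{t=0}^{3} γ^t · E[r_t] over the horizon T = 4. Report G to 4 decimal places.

G = 3.2454

t=0: π = [0.2500, 0.0833, 0.5000, 0.1667], E[r] = 2.4167, γ^t·E[r] = 2.416667, running G = 2.416667
t=1: π = [0.2361, 0.2847, 0.2083, 0.2708], E[r] = 0.4167, γ^t·E[r] = 0.291667, running G = 2.708333
t=2: π = [0.2494, 0.2685, 0.2326, 0.2494], E[r] = 0.6453, γ^t·E[r] = 0.316175, running G = 3.024508
t=3: π = [0.2514, 0.2710, 0.2306, 0.2470], E[r] = 0.6439, γ^t·E[r] = 0.220843, running G = 3.245351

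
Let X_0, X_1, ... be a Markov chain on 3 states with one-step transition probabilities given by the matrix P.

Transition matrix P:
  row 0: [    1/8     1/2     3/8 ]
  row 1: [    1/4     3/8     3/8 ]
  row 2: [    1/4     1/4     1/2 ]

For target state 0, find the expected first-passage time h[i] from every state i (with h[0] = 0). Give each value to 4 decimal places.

First-step conditioning: h[0] = 0; for i ≠ 0, h[i] = 1 + Σ_k P[i][k]·h[k].
  h[1] = 1 + 3/8·h[1] + 3/8·h[2]
  h[2] = 1 + 1/4·h[1] + 1/2·h[2]
Solving the 2×2 linear system over states ≠ 0 gives exactly h = [0, 4, 4] (h[0] = 0 is the target).

h = [0.0000, 4.0000, 4.0000]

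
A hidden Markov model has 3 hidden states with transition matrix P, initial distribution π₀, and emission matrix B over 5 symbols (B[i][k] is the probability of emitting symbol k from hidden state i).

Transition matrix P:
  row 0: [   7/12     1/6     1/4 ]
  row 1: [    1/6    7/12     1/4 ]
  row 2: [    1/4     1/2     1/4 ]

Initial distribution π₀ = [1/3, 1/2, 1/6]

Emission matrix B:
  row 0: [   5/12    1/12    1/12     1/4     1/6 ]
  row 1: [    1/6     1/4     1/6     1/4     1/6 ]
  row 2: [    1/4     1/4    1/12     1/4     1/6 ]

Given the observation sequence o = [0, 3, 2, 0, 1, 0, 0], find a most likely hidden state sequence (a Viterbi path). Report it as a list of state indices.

t=0: δ = [1.389e-01, 8.333e-02, 4.167e-02]  (obs o_0=0)
t=1: δ = [2.025e-02, 1.215e-02, 8.681e-03]  ψ = [0, 1, 0]  (obs o_1=3)
t=2: δ = [9.846e-04, 1.182e-03, 4.220e-04]  ψ = [0, 1, 0]  (obs o_2=2)
t=3: δ = [2.393e-04, 1.149e-04, 7.385e-05]  ψ = [0, 1, 1]  (obs o_3=0)
t=4: δ = [1.163e-05, 1.675e-05, 1.496e-05]  ψ = [0, 1, 0]  (obs o_4=1)
t=5: δ = [2.828e-06, 1.629e-06, 1.047e-06]  ψ = [0, 1, 1]  (obs o_5=0)
t=6: δ = [6.872e-07, 1.583e-07, 1.767e-07]  ψ = [0, 1, 0]  (obs o_6=0)
backtrack: best end state = 0; path = [0, 0, 0, 0, 0, 0, 0]

path = [0, 0, 0, 0, 0, 0, 0]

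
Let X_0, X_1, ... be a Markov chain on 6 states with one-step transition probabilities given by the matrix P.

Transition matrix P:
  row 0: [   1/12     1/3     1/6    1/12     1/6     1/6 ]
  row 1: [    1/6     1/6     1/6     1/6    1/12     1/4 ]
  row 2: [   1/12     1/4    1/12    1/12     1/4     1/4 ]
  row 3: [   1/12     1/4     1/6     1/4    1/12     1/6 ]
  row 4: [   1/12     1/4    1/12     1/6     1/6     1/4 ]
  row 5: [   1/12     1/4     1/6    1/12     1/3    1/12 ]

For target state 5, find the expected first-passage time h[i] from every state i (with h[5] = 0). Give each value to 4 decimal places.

h = [4.7181, 4.4094, 4.3534, 4.7822, 4.3864, 0.0000]

First-step conditioning: h[5] = 0; for i ≠ 5, h[i] = 1 + Σ_k P[i][k]·h[k].
  h[0] = 1 + 1/12·h[0] + 1/3·h[1] + 1/6·h[2] + 1/12·h[3] + 1/6·h[4]
  h[1] = 1 + 1/6·h[0] + 1/6·h[1] + 1/6·h[2] + 1/6·h[3] + 1/12·h[4]
  h[2] = 1 + 1/12·h[0] + 1/4·h[1] + 1/12·h[2] + 1/12·h[3] + 1/4·h[4]
  h[3] = 1 + 1/12·h[0] + 1/4·h[1] + 1/6·h[2] + 1/4·h[3] + 1/12·h[4]
  h[4] = 1 + 1/12·h[0] + 1/4·h[1] + 1/12·h[2] + 1/6·h[3] + 1/6·h[4]
Solving the 5×5 linear system over states ≠ 5 gives exactly h = [88696/18799, 82892/18799, 7440/1709, 89900/18799, 82460/18799, 0] (h[5] = 0 is the target).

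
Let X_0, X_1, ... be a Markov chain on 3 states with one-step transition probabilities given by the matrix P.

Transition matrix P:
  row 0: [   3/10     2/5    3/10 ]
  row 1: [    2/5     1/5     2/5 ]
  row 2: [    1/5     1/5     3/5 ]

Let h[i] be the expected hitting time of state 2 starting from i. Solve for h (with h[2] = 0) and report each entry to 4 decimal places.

First-step conditioning: h[2] = 0; for i ≠ 2, h[i] = 1 + Σ_k P[i][k]·h[k].
  h[0] = 1 + 3/10·h[0] + 2/5·h[1]
  h[1] = 1 + 2/5·h[0] + 1/5·h[1]
Solving the 2×2 linear system over states ≠ 2 gives exactly h = [3, 11/4, 0] (h[2] = 0 is the target).

h = [3.0000, 2.7500, 0.0000]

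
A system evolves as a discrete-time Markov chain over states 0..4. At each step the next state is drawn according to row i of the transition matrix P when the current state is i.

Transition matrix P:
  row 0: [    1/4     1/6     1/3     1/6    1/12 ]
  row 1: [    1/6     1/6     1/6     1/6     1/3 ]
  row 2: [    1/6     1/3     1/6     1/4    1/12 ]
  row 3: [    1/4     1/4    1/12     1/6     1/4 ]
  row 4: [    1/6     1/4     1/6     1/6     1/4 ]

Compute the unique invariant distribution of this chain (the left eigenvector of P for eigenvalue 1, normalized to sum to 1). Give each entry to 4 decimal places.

Balance equations π_j = Σ_i π_i·P[i][j]:
  π_0 = 1/4·π_0 + 1/6·π_1 + 1/6·π_2 + 1/4·π_3 + 1/6·π_4
  π_1 = 1/6·π_0 + 1/6·π_1 + 1/3·π_2 + 1/4·π_3 + 1/4·π_4
  π_2 = 1/3·π_0 + 1/6·π_1 + 1/6·π_2 + 1/12·π_3 + 1/6·π_4
  π_3 = 1/6·π_0 + 1/6·π_1 + 1/4·π_2 + 1/6·π_3 + 1/6·π_4
  normalize: π_0 + π_1 + π_2 + π_3 + π_4 = 1
Solving the linear system gives exactly π = [316/1593, 4757/20709, 98/531, 290/1593, 4252/20709].

π = [0.1984, 0.2297, 0.1846, 0.1820, 0.2053]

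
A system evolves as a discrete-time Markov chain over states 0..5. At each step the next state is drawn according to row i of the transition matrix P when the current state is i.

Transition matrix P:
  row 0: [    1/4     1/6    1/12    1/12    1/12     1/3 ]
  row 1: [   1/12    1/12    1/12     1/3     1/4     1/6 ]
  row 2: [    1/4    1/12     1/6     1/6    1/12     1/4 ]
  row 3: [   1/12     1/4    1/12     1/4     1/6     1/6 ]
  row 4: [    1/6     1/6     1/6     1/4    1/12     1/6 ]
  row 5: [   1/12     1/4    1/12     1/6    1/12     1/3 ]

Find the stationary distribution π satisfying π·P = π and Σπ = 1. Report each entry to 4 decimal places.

Balance equations π_j = Σ_i π_i·P[i][j]:
  π_0 = 1/4·π_0 + 1/12·π_1 + 1/4·π_2 + 1/12·π_3 + 1/6·π_4 + 1/12·π_5
  π_1 = 1/6·π_0 + 1/12·π_1 + 1/12·π_2 + 1/4·π_3 + 1/6·π_4 + 1/4·π_5
  π_2 = 1/12·π_0 + 1/12·π_1 + 1/6·π_2 + 1/12·π_3 + 1/6·π_4 + 1/12·π_5
  π_3 = 1/12·π_0 + 1/3·π_1 + 1/6·π_2 + 1/4·π_3 + 1/4·π_4 + 1/6·π_5
  π_4 = 1/12·π_0 + 1/4·π_1 + 1/12·π_2 + 1/6·π_3 + 1/12·π_4 + 1/12·π_5
  normalize: π_0 + π_1 + π_2 + π_3 + π_4 + π_5 = 1
Solving the linear system gives exactly π = [13728/102677, 18550/102677, 10560/102677, 22019/102677, 13483/102677, 24337/102677].

π = [0.1337, 0.1807, 0.1028, 0.2144, 0.1313, 0.2370]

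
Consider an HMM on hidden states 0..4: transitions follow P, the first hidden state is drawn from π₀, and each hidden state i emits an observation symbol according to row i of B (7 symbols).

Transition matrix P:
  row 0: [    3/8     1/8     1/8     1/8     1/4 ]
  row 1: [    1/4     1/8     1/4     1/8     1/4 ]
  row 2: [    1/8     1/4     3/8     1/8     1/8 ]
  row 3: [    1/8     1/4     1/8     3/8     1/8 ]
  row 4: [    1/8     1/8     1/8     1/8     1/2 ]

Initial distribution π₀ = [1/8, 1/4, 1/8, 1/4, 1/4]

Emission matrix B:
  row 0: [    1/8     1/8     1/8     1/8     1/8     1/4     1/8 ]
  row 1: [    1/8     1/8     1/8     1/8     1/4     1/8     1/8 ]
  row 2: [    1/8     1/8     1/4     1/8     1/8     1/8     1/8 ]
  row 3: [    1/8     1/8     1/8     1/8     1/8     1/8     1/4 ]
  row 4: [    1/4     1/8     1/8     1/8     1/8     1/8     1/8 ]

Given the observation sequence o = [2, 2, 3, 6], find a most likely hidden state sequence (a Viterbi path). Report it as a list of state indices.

t=0: δ = [1.562e-02, 3.125e-02, 3.125e-02, 3.125e-02, 3.125e-02]  (obs o_0=2)
t=1: δ = [9.766e-04, 9.766e-04, 2.930e-03, 1.465e-03, 1.953e-03]  ψ = [1, 2, 2, 3, 4]  (obs o_1=2)
t=2: δ = [4.578e-05, 9.155e-05, 1.373e-04, 6.866e-05, 1.221e-04]  ψ = [0, 2, 2, 3, 4]  (obs o_2=3)
t=3: δ = [2.861e-06, 4.292e-06, 6.437e-06, 6.437e-06, 7.629e-06]  ψ = [1, 2, 2, 3, 4]  (obs o_3=6)
backtrack: best end state = 4; path = [4, 4, 4, 4]

path = [4, 4, 4, 4]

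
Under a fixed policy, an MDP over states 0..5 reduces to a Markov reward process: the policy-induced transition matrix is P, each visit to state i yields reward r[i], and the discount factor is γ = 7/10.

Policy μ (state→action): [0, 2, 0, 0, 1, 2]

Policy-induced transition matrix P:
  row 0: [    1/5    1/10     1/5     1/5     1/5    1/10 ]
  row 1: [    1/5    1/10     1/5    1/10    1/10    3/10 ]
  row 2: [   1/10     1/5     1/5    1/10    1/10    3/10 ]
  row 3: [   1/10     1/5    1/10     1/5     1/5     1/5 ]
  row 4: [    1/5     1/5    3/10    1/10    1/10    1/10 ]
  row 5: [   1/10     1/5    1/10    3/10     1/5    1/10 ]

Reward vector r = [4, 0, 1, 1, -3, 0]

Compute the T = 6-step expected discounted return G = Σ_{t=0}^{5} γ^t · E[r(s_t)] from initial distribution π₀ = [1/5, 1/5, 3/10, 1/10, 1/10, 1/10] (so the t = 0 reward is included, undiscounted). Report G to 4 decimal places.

G = 1.8611

t=0: π = [0.2000, 0.2000, 0.3000, 0.1000, 0.1000, 0.1000], E[r] = 0.9000, γ^t·E[r] = 0.900000, running G = 0.900000
t=1: π = [0.1500, 0.1600, 0.1900, 0.1500, 0.1400, 0.2100], E[r] = 0.5200, γ^t·E[r] = 0.364000, running G = 1.264000
t=2: π = [0.1450, 0.1690, 0.1780, 0.1720, 0.1510, 0.1850], E[r] = 0.4770, γ^t·E[r] = 0.233730, running G = 1.497730
t=3: π = [0.1465, 0.1686, 0.1794, 0.1687, 0.1502, 0.1866], E[r] = 0.4835, γ^t·E[r] = 0.165841, running G = 1.663571
t=4: π = [0.1465, 0.1685, 0.1795, 0.1688, 0.1502, 0.1865], E[r] = 0.4839, γ^t·E[r] = 0.116187, running G = 1.779757
t=5: π = [0.1465, 0.1685, 0.1795, 0.1688, 0.1502, 0.1865], E[r] = 0.4838, γ^t·E[r] = 0.081320, running G = 1.861077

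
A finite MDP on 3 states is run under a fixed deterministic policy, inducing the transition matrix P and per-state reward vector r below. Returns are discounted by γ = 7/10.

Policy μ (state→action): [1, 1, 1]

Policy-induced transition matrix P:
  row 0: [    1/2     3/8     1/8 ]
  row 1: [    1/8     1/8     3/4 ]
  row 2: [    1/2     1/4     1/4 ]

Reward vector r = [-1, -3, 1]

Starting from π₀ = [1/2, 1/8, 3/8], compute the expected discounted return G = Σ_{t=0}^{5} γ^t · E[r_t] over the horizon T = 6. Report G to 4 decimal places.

G = -2.3331

t=0: π = [0.5000, 0.1250, 0.3750], E[r] = -0.5000, γ^t·E[r] = -0.500000, running G = -0.500000
t=1: π = [0.4531, 0.2969, 0.2500], E[r] = -1.0938, γ^t·E[r] = -0.765625, running G = -1.265625
t=2: π = [0.3887, 0.2695, 0.3418], E[r] = -0.8555, γ^t·E[r] = -0.419180, running G = -1.684805
t=3: π = [0.3989, 0.2649, 0.3362], E[r] = -0.8574, γ^t·E[r] = -0.294096, running G = -1.978900
t=4: π = [0.4007, 0.2668, 0.3326], E[r] = -0.8683, γ^t·E[r] = -0.208490, running G = -2.187391
t=5: π = [0.4000, 0.2667, 0.3333], E[r] = -0.8669, γ^t·E[r] = -0.145698, running G = -2.333089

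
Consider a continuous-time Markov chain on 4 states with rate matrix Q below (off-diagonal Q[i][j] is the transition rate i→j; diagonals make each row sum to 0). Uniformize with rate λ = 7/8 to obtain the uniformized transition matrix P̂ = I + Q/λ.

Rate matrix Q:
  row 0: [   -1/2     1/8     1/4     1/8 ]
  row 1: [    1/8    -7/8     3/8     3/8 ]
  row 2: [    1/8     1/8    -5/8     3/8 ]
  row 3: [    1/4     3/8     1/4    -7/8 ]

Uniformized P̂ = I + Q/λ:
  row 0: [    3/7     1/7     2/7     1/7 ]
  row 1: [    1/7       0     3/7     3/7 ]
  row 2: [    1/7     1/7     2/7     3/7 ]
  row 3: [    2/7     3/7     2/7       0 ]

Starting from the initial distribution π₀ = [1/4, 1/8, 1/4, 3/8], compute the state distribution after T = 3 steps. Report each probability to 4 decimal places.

π = [0.2518, 0.1957, 0.3094, 0.2431]

t=0: π = [0.2500, 0.1250, 0.2500, 0.3750]
t=1: π = [0.2679, 0.2321, 0.3036, 0.1964]
t=2: π = [0.2474, 0.1658, 0.3189, 0.2679]
t=3: π = [0.2518, 0.1957, 0.3094, 0.2431]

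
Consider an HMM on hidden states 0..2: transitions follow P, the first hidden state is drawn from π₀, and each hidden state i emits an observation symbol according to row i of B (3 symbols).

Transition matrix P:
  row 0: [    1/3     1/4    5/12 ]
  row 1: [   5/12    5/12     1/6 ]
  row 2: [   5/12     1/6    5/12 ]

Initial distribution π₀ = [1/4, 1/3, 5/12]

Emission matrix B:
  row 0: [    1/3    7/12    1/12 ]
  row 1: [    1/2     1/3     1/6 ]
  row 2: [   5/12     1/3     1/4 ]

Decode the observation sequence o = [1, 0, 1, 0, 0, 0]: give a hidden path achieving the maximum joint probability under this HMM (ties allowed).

t=0: δ = [1.458e-01, 1.111e-01, 1.389e-01]  (obs o_0=1)
t=1: δ = [1.929e-02, 2.315e-02, 2.532e-02]  ψ = [2, 1, 0]  (obs o_1=0)
t=2: δ = [6.154e-03, 3.215e-03, 3.516e-03]  ψ = [2, 1, 2]  (obs o_2=1)
t=3: δ = [6.838e-04, 7.692e-04, 1.068e-03]  ψ = [0, 0, 0]  (obs o_3=0)
t=4: δ = [1.484e-04, 1.603e-04, 1.855e-04]  ψ = [2, 1, 2]  (obs o_4=0)
t=5: δ = [2.576e-05, 3.339e-05, 3.220e-05]  ψ = [2, 1, 2]  (obs o_5=0)
backtrack: best end state = 1; path = [0, 2, 0, 1, 1, 1]

path = [0, 2, 0, 1, 1, 1]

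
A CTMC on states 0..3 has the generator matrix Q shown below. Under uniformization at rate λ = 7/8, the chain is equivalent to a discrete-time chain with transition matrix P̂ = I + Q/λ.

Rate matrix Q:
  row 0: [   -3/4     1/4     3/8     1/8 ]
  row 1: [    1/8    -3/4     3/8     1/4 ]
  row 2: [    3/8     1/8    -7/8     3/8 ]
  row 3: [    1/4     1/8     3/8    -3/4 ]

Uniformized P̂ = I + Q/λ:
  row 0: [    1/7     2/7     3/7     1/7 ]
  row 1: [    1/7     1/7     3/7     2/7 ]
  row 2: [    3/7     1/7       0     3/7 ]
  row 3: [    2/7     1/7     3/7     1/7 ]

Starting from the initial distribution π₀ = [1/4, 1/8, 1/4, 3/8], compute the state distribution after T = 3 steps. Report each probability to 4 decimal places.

t=0: π = [0.2500, 0.1250, 0.2500, 0.3750]
t=1: π = [0.2679, 0.1786, 0.3214, 0.2321]
t=2: π = [0.2679, 0.1811, 0.2908, 0.2602]
t=3: π = [0.2631, 0.1811, 0.3039, 0.2518]

π = [0.2631, 0.1811, 0.3039, 0.2518]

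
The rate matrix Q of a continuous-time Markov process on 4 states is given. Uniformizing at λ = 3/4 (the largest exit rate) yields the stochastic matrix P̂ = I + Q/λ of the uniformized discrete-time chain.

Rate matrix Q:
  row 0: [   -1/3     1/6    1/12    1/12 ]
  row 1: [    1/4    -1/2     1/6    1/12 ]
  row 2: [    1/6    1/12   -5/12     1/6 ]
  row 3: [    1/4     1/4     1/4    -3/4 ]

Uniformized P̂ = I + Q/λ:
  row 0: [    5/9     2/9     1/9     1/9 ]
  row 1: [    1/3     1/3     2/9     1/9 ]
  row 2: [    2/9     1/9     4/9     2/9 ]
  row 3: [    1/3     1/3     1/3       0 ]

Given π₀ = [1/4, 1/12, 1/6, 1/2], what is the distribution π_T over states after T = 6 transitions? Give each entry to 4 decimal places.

π = [0.3931, 0.2346, 0.2475, 0.1248]

t=0: π = [0.2500, 0.0833, 0.1667, 0.5000]
t=1: π = [0.3704, 0.2685, 0.2870, 0.0741]
t=2: π = [0.3837, 0.2284, 0.2531, 0.1348]
t=3: π = [0.3905, 0.2345, 0.2508, 0.1243]
t=4: π = [0.3922, 0.2342, 0.2484, 0.1252]
t=5: π = [0.3929, 0.2346, 0.2477, 0.1248]
t=6: π = [0.3931, 0.2346, 0.2475, 0.1248]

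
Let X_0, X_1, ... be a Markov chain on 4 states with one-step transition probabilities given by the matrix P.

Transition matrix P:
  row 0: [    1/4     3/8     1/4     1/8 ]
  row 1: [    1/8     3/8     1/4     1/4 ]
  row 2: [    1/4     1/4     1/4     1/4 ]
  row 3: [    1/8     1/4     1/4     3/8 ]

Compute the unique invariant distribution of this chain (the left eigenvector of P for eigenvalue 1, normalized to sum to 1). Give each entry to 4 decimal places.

π = [0.1786, 0.3112, 0.2500, 0.2602]

Balance equations π_j = Σ_i π_i·P[i][j]:
  π_0 = 1/4·π_0 + 1/8·π_1 + 1/4·π_2 + 1/8·π_3
  π_1 = 3/8·π_0 + 3/8·π_1 + 1/4·π_2 + 1/4·π_3
  π_2 = 1/4·π_0 + 1/4·π_1 + 1/4·π_2 + 1/4·π_3
  normalize: π_0 + π_1 + π_2 + π_3 = 1
Solving the linear system gives exactly π = [5/28, 61/196, 1/4, 51/196].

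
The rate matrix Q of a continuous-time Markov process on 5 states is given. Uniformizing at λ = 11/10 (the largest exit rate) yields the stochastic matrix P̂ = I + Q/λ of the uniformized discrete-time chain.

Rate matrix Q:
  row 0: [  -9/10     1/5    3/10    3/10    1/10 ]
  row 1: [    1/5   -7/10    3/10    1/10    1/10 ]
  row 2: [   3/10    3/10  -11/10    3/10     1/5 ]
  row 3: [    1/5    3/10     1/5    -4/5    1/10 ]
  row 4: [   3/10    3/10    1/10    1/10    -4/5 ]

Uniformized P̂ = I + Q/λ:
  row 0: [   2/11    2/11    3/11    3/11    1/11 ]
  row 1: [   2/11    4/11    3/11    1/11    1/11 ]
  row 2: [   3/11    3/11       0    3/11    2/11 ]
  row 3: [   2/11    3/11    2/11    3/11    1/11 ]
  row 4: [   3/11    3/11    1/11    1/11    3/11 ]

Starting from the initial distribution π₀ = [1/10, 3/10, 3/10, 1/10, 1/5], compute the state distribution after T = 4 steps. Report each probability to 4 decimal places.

t=0: π = [0.1000, 0.3000, 0.3000, 0.1000, 0.2000]
t=1: π = [0.2273, 0.2909, 0.1455, 0.1818, 0.1545]
t=2: π = [0.2091, 0.2785, 0.1884, 0.1917, 0.1322]
t=3: π = [0.2110, 0.2790, 0.1799, 0.1980, 0.1321]
t=4: π = [0.2102, 0.2789, 0.1817, 0.1980, 0.1313]

π = [0.2102, 0.2789, 0.1817, 0.1980, 0.1313]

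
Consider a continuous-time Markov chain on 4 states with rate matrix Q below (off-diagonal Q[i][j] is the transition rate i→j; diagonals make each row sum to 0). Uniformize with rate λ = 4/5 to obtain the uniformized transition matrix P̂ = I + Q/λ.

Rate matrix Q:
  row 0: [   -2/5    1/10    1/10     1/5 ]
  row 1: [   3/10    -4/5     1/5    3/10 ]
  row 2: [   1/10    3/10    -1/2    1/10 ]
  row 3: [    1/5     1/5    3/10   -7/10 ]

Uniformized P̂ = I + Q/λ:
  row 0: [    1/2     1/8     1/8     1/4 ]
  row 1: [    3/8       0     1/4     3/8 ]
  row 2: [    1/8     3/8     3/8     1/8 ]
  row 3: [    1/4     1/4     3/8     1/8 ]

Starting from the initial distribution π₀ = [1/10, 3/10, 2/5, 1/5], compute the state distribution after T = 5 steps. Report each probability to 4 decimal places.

π = [0.3203, 0.1951, 0.2707, 0.2138]

t=0: π = [0.1000, 0.3000, 0.4000, 0.2000]
t=1: π = [0.2625, 0.2125, 0.3125, 0.2125]
t=2: π = [0.3031, 0.2031, 0.2828, 0.2109]
t=3: π = [0.3158, 0.1967, 0.2738, 0.2137]
t=4: π = [0.3193, 0.1956, 0.2715, 0.2136]
t=5: π = [0.3203, 0.1951, 0.2707, 0.2138]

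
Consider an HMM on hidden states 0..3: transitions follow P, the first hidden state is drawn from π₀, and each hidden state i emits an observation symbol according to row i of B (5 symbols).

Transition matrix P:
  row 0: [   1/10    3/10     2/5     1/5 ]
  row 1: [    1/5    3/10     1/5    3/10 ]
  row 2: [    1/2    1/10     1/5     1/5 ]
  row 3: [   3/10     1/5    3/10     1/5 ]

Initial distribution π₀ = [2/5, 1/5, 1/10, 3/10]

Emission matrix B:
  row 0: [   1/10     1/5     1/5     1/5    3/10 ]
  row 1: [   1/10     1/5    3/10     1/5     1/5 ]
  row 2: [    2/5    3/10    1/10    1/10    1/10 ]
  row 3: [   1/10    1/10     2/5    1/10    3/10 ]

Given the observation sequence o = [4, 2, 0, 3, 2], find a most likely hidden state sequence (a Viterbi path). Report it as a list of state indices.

t=0: δ = [1.200e-01, 4.000e-02, 1.000e-02, 9.000e-02]  (obs o_0=4)
t=1: δ = [5.400e-03, 1.080e-02, 4.800e-03, 9.600e-03]  ψ = [3, 0, 0, 0]  (obs o_1=2)
t=2: δ = [2.880e-04, 3.240e-04, 1.152e-03, 3.240e-04]  ψ = [3, 1, 3, 1]  (obs o_2=0)
t=3: δ = [1.152e-04, 2.304e-05, 2.304e-05, 2.304e-05]  ψ = [2, 2, 2, 2]  (obs o_3=3)
t=4: δ = [2.304e-06, 1.037e-05, 4.608e-06, 9.216e-06]  ψ = [0, 0, 0, 0]  (obs o_4=2)
backtrack: best end state = 1; path = [0, 3, 2, 0, 1]

path = [0, 3, 2, 0, 1]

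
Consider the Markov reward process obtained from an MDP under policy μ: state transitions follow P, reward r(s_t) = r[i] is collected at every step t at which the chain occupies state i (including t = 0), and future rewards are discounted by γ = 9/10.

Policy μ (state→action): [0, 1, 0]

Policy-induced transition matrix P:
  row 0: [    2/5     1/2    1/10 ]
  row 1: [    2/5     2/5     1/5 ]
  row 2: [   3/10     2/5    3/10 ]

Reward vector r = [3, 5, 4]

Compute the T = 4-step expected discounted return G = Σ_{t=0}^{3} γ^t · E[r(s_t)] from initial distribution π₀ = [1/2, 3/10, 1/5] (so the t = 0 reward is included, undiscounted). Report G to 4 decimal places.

t=0: π = [0.5000, 0.3000, 0.2000], E[r] = 3.8000, γ^t·E[r] = 3.800000, running G = 3.800000
t=1: π = [0.3800, 0.4500, 0.1700], E[r] = 4.0700, γ^t·E[r] = 3.663000, running G = 7.463000
t=2: π = [0.3830, 0.4380, 0.1790], E[r] = 4.0550, γ^t·E[r] = 3.284550, running G = 10.747550
t=3: π = [0.3821, 0.4383, 0.1796], E[r] = 4.0562, γ^t·E[r] = 2.956970, running G = 13.704520

G = 13.7045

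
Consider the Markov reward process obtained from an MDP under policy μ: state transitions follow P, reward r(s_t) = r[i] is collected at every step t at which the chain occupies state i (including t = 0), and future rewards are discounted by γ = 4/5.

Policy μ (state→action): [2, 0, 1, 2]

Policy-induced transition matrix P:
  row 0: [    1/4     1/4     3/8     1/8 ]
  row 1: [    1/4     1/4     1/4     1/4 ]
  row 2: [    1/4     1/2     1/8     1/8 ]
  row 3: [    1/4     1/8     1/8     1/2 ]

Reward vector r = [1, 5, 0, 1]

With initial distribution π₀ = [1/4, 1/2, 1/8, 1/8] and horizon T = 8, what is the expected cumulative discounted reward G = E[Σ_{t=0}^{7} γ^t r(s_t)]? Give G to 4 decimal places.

G = 8.7739

t=0: π = [0.2500, 0.5000, 0.1250, 0.1250], E[r] = 2.8750, γ^t·E[r] = 2.875000, running G = 2.875000
t=1: π = [0.2500, 0.2656, 0.2500, 0.2344], E[r] = 1.8125, γ^t·E[r] = 1.450000, running G = 4.325000
t=2: π = [0.2500, 0.2832, 0.2207, 0.2461], E[r] = 1.9121, γ^t·E[r] = 1.223750, running G = 5.548750
t=3: π = [0.2500, 0.2744, 0.2229, 0.2527], E[r] = 1.8748, γ^t·E[r] = 0.959875, running G = 6.508625
t=4: π = [0.2500, 0.2741, 0.2218, 0.2541], E[r] = 1.8748, γ^t·E[r] = 0.767900, running G = 7.276525
t=5: π = [0.2500, 0.2737, 0.2218, 0.2545], E[r] = 1.8730, γ^t·E[r] = 0.613746, running G = 7.890271
t=6: π = [0.2500, 0.2736, 0.2217, 0.2547], E[r] = 1.8728, γ^t·E[r] = 0.490940, running G = 8.381211
t=7: π = [0.2500, 0.2736, 0.2217, 0.2547], E[r] = 1.8727, γ^t·E[r] = 0.392729, running G = 8.773940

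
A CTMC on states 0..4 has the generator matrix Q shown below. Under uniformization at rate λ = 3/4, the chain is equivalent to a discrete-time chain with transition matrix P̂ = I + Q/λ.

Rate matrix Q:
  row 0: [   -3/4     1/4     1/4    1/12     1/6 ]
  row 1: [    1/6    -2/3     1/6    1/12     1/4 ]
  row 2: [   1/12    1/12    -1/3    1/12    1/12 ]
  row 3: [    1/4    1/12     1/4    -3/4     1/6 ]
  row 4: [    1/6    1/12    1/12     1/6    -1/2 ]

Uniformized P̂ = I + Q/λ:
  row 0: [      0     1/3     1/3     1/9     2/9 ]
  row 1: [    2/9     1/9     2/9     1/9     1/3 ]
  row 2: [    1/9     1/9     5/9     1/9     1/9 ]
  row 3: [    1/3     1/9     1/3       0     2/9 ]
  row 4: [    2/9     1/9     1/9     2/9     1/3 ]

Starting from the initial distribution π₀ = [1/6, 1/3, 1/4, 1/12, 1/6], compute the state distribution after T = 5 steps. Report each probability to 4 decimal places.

π = [0.1619, 0.1471, 0.3426, 0.1226, 0.2258]

t=0: π = [0.1667, 0.3333, 0.2500, 0.0833, 0.1667]
t=1: π = [0.1667, 0.1481, 0.3148, 0.1204, 0.2500]
t=2: π = [0.1636, 0.1481, 0.3313, 0.1255, 0.2315]
t=3: π = [0.1630, 0.1475, 0.3390, 0.1229, 0.2276]
t=4: π = [0.1620, 0.1473, 0.3417, 0.1227, 0.2262]
t=5: π = [0.1619, 0.1471, 0.3426, 0.1226, 0.2258]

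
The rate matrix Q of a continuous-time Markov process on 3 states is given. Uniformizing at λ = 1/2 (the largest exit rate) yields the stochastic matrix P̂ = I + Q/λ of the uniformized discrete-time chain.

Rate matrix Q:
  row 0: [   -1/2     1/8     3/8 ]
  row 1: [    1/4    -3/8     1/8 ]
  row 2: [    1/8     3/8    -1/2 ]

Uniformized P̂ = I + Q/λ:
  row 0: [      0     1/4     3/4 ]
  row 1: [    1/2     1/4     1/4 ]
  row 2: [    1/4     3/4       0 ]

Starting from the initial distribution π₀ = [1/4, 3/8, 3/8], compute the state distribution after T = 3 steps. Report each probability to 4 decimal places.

π = [0.2754, 0.4102, 0.3145]

t=0: π = [0.2500, 0.3750, 0.3750]
t=1: π = [0.2813, 0.4375, 0.2813]
t=2: π = [0.2891, 0.3906, 0.3203]
t=3: π = [0.2754, 0.4102, 0.3145]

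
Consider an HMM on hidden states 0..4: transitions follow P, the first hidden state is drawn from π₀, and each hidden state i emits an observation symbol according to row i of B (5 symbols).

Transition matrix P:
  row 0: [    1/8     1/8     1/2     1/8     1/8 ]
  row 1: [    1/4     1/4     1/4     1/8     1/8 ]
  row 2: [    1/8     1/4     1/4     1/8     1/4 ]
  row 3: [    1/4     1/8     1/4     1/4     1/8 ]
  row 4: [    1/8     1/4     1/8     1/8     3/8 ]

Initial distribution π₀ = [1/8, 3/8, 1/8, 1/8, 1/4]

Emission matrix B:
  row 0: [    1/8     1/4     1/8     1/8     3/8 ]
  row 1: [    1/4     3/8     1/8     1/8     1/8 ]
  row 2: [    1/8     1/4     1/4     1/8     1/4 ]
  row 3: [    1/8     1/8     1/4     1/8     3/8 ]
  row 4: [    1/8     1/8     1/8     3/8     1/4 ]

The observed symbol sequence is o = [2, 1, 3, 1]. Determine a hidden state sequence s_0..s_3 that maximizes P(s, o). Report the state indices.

t=0: δ = [1.562e-02, 4.688e-02, 3.125e-02, 3.125e-02, 3.125e-02]  (obs o_0=2)
t=1: δ = [2.930e-03, 4.395e-03, 2.930e-03, 9.766e-04, 1.465e-03]  ψ = [1, 1, 1, 3, 4]  (obs o_1=1)
t=2: δ = [1.373e-04, 1.373e-04, 1.831e-04, 6.866e-05, 2.747e-04]  ψ = [1, 1, 0, 1, 2]  (obs o_2=3)
t=3: δ = [8.583e-06, 2.575e-05, 1.717e-05, 4.292e-06, 1.287e-05]  ψ = [1, 4, 0, 4, 4]  (obs o_3=1)
backtrack: best end state = 1; path = [1, 2, 4, 1]

path = [1, 2, 4, 1]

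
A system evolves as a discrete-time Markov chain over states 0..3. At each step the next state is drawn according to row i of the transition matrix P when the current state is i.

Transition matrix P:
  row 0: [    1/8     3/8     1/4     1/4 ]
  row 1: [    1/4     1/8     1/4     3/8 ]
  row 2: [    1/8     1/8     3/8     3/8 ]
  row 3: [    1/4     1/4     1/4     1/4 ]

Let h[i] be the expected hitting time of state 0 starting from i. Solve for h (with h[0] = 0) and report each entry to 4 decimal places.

First-step conditioning: h[0] = 0; for i ≠ 0, h[i] = 1 + Σ_k P[i][k]·h[k].
  h[1] = 1 + 1/8·h[1] + 1/4·h[2] + 3/8·h[3]
  h[2] = 1 + 1/8·h[1] + 3/8·h[2] + 3/8·h[3]
  h[3] = 1 + 1/4·h[1] + 1/4·h[2] + 1/4·h[3]
Solving the 3×3 linear system over states ≠ 0 gives exactly h = [0, 14/3, 16/3, 14/3] (h[0] = 0 is the target).

h = [0.0000, 4.6667, 5.3333, 4.6667]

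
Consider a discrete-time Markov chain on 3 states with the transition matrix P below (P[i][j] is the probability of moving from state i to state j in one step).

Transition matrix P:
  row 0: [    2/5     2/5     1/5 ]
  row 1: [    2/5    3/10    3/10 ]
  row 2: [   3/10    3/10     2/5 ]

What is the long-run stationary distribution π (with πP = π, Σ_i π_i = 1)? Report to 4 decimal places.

Balance equations π_j = Σ_i π_i·P[i][j]:
  π_0 = 2/5·π_0 + 2/5·π_1 + 3/10·π_2
  π_1 = 2/5·π_0 + 3/10·π_1 + 3/10·π_2
  normalize: π_0 + π_1 + π_2 = 1
Solving the linear system gives exactly π = [33/89, 30/89, 26/89].

π = [0.3708, 0.3371, 0.2921]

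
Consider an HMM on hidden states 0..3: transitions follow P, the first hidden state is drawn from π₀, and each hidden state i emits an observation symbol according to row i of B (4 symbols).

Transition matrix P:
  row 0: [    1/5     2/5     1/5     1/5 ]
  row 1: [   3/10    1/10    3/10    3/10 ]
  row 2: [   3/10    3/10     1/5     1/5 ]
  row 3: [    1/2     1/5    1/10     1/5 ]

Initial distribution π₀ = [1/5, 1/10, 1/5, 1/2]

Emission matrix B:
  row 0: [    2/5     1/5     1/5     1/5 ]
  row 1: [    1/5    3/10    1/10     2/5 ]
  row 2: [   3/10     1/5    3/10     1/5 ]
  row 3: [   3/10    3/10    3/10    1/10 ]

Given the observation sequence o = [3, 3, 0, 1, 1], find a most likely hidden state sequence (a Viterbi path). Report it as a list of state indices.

t=0: δ = [4.000e-02, 4.000e-02, 4.000e-02, 5.000e-02]  (obs o_0=3)
t=1: δ = [5.000e-03, 6.400e-03, 2.400e-03, 1.200e-03]  ψ = [3, 0, 1, 1]  (obs o_1=3)
t=2: δ = [7.680e-04, 4.000e-04, 5.760e-04, 5.760e-04]  ψ = [1, 0, 1, 1]  (obs o_2=0)
t=3: δ = [5.760e-05, 9.216e-05, 3.072e-05, 4.608e-05]  ψ = [3, 0, 0, 0]  (obs o_3=1)
t=4: δ = [5.530e-06, 6.912e-06, 5.530e-06, 8.294e-06]  ψ = [1, 0, 1, 1]  (obs o_4=1)
backtrack: best end state = 3; path = [0, 1, 0, 1, 3]

path = [0, 1, 0, 1, 3]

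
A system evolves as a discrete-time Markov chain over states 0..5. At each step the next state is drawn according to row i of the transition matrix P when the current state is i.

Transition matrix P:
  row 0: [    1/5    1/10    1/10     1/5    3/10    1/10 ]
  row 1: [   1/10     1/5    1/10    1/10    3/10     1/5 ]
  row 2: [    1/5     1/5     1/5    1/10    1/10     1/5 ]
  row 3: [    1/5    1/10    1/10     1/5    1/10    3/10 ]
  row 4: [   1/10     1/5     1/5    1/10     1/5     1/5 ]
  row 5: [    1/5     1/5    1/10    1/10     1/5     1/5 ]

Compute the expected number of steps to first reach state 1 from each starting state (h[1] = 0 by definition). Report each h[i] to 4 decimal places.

h = [6.5768, 0.0000, 5.9314, 6.5897, 5.8597, 5.9243]

First-step conditioning: h[1] = 0; for i ≠ 1, h[i] = 1 + Σ_k P[i][k]·h[k].
  h[0] = 1 + 1/5·h[0] + 1/10·h[2] + 1/5·h[3] + 3/10·h[4] + 1/10·h[5]
  h[2] = 1 + 1/5·h[0] + 1/5·h[2] + 1/10·h[3] + 1/10·h[4] + 1/5·h[5]
  h[3] = 1 + 1/5·h[0] + 1/10·h[2] + 1/5·h[3] + 1/10·h[4] + 3/10·h[5]
  h[4] = 1 + 1/10·h[0] + 1/5·h[2] + 1/10·h[3] + 1/5·h[4] + 1/5·h[5]
  h[5] = 1 + 1/5·h[0] + 1/10·h[2] + 1/10·h[3] + 1/5·h[4] + 1/5·h[5]
Solving the 5×5 linear system over states ≠ 1 gives exactly h = [45860/6973, 0, 41360/6973, 45950/6973, 40860/6973, 41310/6973] (h[1] = 0 is the target).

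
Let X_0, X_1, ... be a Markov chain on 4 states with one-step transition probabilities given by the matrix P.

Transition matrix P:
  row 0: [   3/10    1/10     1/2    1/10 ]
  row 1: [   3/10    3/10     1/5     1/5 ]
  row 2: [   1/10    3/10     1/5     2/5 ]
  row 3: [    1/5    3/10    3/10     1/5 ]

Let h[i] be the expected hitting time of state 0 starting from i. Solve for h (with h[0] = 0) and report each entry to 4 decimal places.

First-step conditioning: h[0] = 0; for i ≠ 0, h[i] = 1 + Σ_k P[i][k]·h[k].
  h[1] = 1 + 3/10·h[1] + 1/5·h[2] + 1/5·h[3]
  h[2] = 1 + 3/10·h[1] + 1/5·h[2] + 2/5·h[3]
  h[3] = 1 + 3/10·h[1] + 3/10·h[2] + 1/5·h[3]
Solving the 3×3 linear system over states ≠ 0 gives exactly h = [0, 490/113, 600/113, 550/113] (h[0] = 0 is the target).

h = [0.0000, 4.3363, 5.3097, 4.8673]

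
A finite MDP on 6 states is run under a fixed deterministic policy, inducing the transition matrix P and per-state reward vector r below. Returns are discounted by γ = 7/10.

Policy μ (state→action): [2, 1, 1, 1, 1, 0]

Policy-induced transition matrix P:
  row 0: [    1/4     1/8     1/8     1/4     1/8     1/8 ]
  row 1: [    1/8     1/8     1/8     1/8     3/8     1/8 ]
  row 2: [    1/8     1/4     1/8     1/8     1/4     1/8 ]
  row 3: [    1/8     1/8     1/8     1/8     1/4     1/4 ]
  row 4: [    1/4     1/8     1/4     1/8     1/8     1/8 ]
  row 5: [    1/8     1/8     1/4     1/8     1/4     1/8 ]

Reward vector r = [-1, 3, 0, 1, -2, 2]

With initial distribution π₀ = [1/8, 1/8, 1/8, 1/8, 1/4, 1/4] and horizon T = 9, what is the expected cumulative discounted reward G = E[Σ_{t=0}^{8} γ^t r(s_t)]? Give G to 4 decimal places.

G = 0.9311

t=0: π = [0.1250, 0.1250, 0.1250, 0.1250, 0.2500, 0.2500], E[r] = 0.3750, γ^t·E[r] = 0.375000, running G = 0.375000
t=1: π = [0.1719, 0.1406, 0.1875, 0.1406, 0.2188, 0.1406], E[r] = 0.2344, γ^t·E[r] = 0.164063, running G = 0.539063
t=2: π = [0.1738, 0.1484, 0.1699, 0.1465, 0.2188, 0.1426], E[r] = 0.2656, γ^t·E[r] = 0.130156, running G = 0.669219
t=3: π = [0.1741, 0.1462, 0.1702, 0.1467, 0.2195, 0.1433], E[r] = 0.2590, γ^t·E[r] = 0.088848, running G = 0.758067
t=4: π = [0.1742, 0.1463, 0.1703, 0.1468, 0.2191, 0.1433], E[r] = 0.2599, γ^t·E[r] = 0.062399, running G = 0.820466
t=5: π = [0.1742, 0.1463, 0.1703, 0.1468, 0.2191, 0.1433], E[r] = 0.2599, γ^t·E[r] = 0.043688, running G = 0.864154
t=6: π = [0.1742, 0.1463, 0.1703, 0.1468, 0.2191, 0.1433], E[r] = 0.2599, γ^t·E[r] = 0.030579, running G = 0.894733
t=7: π = [0.1742, 0.1463, 0.1703, 0.1468, 0.2191, 0.1433], E[r] = 0.2599, γ^t·E[r] = 0.021405, running G = 0.916138
t=8: π = [0.1742, 0.1463, 0.1703, 0.1468, 0.2191, 0.1433], E[r] = 0.2599, γ^t·E[r] = 0.014984, running G = 0.931122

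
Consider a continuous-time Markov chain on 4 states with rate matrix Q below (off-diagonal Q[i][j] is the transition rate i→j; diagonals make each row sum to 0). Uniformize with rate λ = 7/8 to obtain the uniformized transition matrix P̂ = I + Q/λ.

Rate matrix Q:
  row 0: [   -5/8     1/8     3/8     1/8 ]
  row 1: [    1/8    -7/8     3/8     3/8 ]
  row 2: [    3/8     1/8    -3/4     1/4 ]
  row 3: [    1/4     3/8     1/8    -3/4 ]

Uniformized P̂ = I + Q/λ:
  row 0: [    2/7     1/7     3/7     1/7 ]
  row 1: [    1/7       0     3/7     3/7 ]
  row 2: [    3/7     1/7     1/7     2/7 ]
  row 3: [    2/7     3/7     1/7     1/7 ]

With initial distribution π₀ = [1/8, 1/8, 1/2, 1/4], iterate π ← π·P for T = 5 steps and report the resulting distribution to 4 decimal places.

t=0: π = [0.1250, 0.1250, 0.5000, 0.2500]
t=1: π = [0.3393, 0.1964, 0.2143, 0.2500]
t=2: π = [0.2883, 0.1862, 0.2959, 0.2296]
t=3: π = [0.3014, 0.1819, 0.2784, 0.2383]
t=4: π = [0.2995, 0.1850, 0.2809, 0.2346]
t=5: π = [0.2994, 0.1835, 0.2813, 0.2358]

π = [0.2994, 0.1835, 0.2813, 0.2358]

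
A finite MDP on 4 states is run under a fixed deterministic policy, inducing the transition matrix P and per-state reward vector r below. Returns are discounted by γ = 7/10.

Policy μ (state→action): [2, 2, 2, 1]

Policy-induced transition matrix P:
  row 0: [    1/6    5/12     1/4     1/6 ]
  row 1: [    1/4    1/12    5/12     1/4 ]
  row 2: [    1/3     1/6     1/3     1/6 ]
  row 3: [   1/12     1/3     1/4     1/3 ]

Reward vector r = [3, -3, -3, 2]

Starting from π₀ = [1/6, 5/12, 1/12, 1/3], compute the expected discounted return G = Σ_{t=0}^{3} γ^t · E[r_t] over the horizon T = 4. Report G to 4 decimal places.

G = -1.2046

t=0: π = [0.1667, 0.4167, 0.0833, 0.3333], E[r] = -0.3333, γ^t·E[r] = -0.333333, running G = -0.333333
t=1: π = [0.1875, 0.2292, 0.3264, 0.2569], E[r] = -0.5903, γ^t·E[r] = -0.413194, running G = -0.746528
t=2: π = [0.2188, 0.2373, 0.3154, 0.2286], E[r] = -0.5446, γ^t·E[r] = -0.266834, running G = -1.013362
t=3: π = [0.2200, 0.2397, 0.3158, 0.2245], E[r] = -0.5576, γ^t·E[r] = -0.191250, running G = -1.204613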